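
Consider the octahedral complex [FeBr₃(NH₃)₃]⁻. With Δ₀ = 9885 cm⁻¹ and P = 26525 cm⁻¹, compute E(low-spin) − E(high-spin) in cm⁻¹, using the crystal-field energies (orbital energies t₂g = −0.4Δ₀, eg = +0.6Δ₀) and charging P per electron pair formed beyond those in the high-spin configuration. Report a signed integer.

Ligand charges: 3×(-1) from Br⁻ and 3×(+0) from NH₃ sum to -3; with overall charge -1, Fe is +2.
Group 8 minus oxidation state +2 gives a d⁶ configuration for Fe²⁺.
High-spin d⁶ fills as t₂g⁴ eg² with CFSE 4(−0.4) + 2(+0.6) = -0.4Δ₀ = -3954 cm⁻¹.
Low-spin t₂g⁶ eg⁰ gives -2.4Δ₀ = -23724 cm⁻¹, but forming 2 extra pairs costs 2P = 53050 cm⁻¹, so E(LS) = -23724 + 53050 = 29326 cm⁻¹.
E(LS) − E(HS) = 29326 − (-3954) = 33280 cm⁻¹.

33280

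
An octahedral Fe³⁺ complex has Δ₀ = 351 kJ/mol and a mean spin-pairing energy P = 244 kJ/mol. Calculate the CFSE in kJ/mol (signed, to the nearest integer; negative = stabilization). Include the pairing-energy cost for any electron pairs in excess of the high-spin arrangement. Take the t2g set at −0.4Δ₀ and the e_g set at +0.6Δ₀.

-214

Fe is in group 8, so Fe³⁺ is d⁵ (8 − 3 = 5).
With Δ₀ > P the complex is low-spin.
Configuration: t2g^5 e_g^0.
Orbital CFSE = -2.0Δ₀ = -2.0 × 351 = -702 kJ/mol.
Excess pairs vs high-spin: 2 − 0 = 2; pairing cost = +488 kJ/mol.
Net CFSE = -702 + 488 = -214 kJ/mol.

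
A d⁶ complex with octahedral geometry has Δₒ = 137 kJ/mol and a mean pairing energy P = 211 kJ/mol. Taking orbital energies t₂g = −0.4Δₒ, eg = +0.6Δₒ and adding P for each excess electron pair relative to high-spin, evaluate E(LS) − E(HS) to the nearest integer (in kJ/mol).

High-spin: t₂g⁴ eg², CFSE = -0.4Δₒ = -55 kJ/mol.
Low-spin t₂g⁶ eg⁰ gives -2.4Δₒ = -329 kJ/mol, but forming 2 extra pairs costs 2P = 422 kJ/mol, so E(LS) = -329 + 422 = 93 kJ/mol.
E(LS) − E(HS) = 93 − (-55) = 148 kJ/mol.

148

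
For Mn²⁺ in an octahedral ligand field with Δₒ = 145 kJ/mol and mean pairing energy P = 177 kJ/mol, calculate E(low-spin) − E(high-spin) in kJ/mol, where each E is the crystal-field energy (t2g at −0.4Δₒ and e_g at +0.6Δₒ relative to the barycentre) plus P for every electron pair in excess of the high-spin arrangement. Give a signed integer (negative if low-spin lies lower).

Mn is in group 7, so Mn²⁺ is d⁵ (7 − 2 = 5).
High-spin d⁵ fills as t2g^3 e_g^2 with CFSE 3(−0.4) + 2(+0.6) = 0.0Δₒ = 0 kJ/mol.
Low-spin t2g^5 e_g^0 gives -2.0Δₒ = -290 kJ/mol, but forming 2 extra pairs costs 2P = 354 kJ/mol, so E(LS) = -290 + 354 = 64 kJ/mol.
The difference is 64 − (0) = 64 kJ/mol, so high-spin lies lower.

64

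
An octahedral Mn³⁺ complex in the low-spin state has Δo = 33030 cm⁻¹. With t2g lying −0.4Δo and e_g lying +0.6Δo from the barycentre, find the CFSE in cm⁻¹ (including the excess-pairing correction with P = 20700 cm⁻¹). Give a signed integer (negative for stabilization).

-32148

Mn³⁺: group 7, so d-count = 7 − 3 = 4.
Configuration: t2g^4 e_g^0.
The orbital stabilization is -1.6Δo = -1.6 × 33030 = -52848 cm⁻¹.
Pairing penalty: 1 pair vs 0 in the high-spin reference → 1 extra × P = 20700 cm⁻¹.
Combining: -52848 + 20700 = -32148 cm⁻¹.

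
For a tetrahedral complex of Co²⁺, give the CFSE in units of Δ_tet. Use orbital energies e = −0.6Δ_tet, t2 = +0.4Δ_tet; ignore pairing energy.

-1.2 Δ_tet

Co²⁺: group 9, so d-count = 9 − 2 = 7.
Tetrahedral splitting is small, so the complex is high-spin.
Configuration: e^4 t2^3.
CFSE = 4(-0.6Δ_tet) + 3(0.4Δ_tet) = -2.4Δ_tet + 1.2Δ_tet = -1.2Δ_tet.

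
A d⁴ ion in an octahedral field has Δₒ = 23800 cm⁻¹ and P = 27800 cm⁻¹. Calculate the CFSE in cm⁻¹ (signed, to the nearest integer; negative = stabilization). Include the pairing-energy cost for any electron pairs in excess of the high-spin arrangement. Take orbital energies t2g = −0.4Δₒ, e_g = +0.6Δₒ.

-14280

Since Δₒ = 23800 cm⁻¹ < P = 27800 cm⁻¹, the complex adopts the high-spin configuration.
Configuration: t2g^3 e_g^1.
Orbital CFSE = -0.6Δₒ = -0.6 × 23800 = -14280 cm⁻¹.
High-spin has no excess pairs, so no pairing correction applies.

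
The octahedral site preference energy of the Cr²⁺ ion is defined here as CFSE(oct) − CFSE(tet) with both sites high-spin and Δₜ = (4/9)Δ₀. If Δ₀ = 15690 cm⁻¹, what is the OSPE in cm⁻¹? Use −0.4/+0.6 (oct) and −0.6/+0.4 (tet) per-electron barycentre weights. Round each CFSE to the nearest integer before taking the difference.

Group 6 minus oxidation state +2 gives a d⁴ configuration for Cr²⁺.
Octahedral high-spin t₂g³ eg¹: CFSE = -0.6 × 15690 = -9414 cm⁻¹.
Tetrahedral: e² t₂², CFSE = 2(−0.6) + 2(+0.4) = -0.4Δₜ = -0.4 × (4/9) × 15690 = -2789 cm⁻¹.
Subtracting, OSPE = -9414 − (-2789) = -6625 cm⁻¹.

-6625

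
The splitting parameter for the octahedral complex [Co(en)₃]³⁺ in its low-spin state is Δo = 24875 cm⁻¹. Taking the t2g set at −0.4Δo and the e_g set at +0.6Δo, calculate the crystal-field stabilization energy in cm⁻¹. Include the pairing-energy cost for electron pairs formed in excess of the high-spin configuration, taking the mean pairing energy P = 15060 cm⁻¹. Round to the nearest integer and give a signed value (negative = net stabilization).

-29580

en is neutral, so the +3 overall charge sits on Co: oxidation state +3.
Co is in group 9, so Co³⁺ is d⁶ (9 − 3 = 6).
Electron filling gives t2g^6 e_g^0.
Orbital CFSE = 6(-0.4) + 0(0.6) = -2.4Δo = -2.4 × 24875 = -59700 cm⁻¹.
High-spin d⁶ would be t2g^4 e_g^2 with 1 pair; low-spin has 3, so 2 excess pairs cost +2P = +30120 cm⁻¹.
Overall CFSE = -59700 + 30120 = -29580 cm⁻¹.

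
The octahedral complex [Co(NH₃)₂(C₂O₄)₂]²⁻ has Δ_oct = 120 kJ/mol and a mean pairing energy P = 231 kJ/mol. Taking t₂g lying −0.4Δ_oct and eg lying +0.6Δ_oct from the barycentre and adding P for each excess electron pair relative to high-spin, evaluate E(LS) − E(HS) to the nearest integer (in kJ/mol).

Ligand charges: 2×(+0) from NH₃ and 2×(-2) from C₂O₄²⁻ sum to -4; with overall charge -2, Co is +2.
Group 9 minus oxidation state +2 gives a d⁷ configuration for Co²⁺.
High-spin: t₂g⁵ eg², CFSE = -0.8Δ_oct = -96 kJ/mol.
For low-spin the configuration is t₂g⁶ eg¹: orbital energy -1.8 × 120 = -216 kJ/mol, and 1 additional pair relative to high-spin adds 231 kJ/mol, giving 15 kJ/mol.
E(LS) − E(HS) = 15 − (-96) = 111 kJ/mol.

111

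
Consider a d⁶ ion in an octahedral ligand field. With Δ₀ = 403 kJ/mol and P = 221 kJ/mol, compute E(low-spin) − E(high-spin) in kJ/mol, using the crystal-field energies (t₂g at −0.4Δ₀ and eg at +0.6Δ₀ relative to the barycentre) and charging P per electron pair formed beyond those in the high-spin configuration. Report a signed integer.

High-spin d⁶ fills as t₂g⁴ eg² with CFSE 4(−0.4) + 2(+0.6) = -0.4Δ₀ = -161 kJ/mol.
Low-spin t₂g⁶ eg⁰ gives -2.4Δ₀ = -967 kJ/mol, but forming 2 extra pairs costs 2P = 442 kJ/mol, so E(LS) = -967 + 442 = -525 kJ/mol.
The difference is -525 − (-161) = -364 kJ/mol, so low-spin lies lower.

-364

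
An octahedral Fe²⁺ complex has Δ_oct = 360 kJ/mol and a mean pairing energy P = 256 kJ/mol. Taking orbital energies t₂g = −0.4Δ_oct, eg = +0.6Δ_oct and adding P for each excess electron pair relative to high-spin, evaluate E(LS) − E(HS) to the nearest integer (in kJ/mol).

-208

Group 8 minus oxidation state +2 gives a d⁶ configuration for Fe²⁺.
High-spin: t₂g⁴ eg², CFSE = -0.4Δ_oct = -144 kJ/mol.
Low-spin: t₂g⁶ eg⁰, orbital CFSE = -2.4Δ_oct = -864 kJ/mol; plus 2 excess pairs × P = +512 kJ/mol; total -352 kJ/mol.
The difference is -352 − (-144) = -208 kJ/mol, so low-spin lies lower.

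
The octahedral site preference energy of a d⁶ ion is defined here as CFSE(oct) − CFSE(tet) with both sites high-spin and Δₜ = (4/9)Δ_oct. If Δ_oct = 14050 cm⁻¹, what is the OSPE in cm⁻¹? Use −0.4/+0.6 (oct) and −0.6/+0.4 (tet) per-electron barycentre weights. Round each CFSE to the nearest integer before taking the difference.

-1873

In an octahedral site d⁶ (HS) is t₂g⁴ eg², giving CFSE(oct) = -0.4Δ_oct = -5620 cm⁻¹.
In a tetrahedral site the filling is e³ t₂³: CFSE(tet) = -0.6Δₜ = -0.6 × (4/9)(14050) = -3747 cm⁻¹.
Subtracting, OSPE = -5620 − (-3747) = -1873 cm⁻¹.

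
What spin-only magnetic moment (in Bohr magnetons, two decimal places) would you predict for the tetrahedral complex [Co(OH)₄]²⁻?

Each OH⁻ contributes -1; 4 × (-1) = -4. With overall charge -2, Co is in the +2 oxidation state.
Co sits in group 9; removing 2 electrons leaves Co²⁺ with 9 − 2 = 7 d electrons.
Tetrahedral fields are weak (Δₜ ≈ 4/9 Δₒ), so electrons fill high-spin.
Configuration: e^4 t2^3 → 3 unpaired electrons.
μ(spin-only) = √[3(3+2)] = √15 ≈ 3.87 Bohr magnetons.

3.87 Bohr magnetons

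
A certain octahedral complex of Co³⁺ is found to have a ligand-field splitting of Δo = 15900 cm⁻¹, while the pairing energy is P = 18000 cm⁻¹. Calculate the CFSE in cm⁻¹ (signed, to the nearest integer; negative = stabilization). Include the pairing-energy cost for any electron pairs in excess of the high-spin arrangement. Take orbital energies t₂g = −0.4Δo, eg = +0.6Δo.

Co sits in group 9; removing 3 electrons leaves Co³⁺ with 9 − 3 = 6 d electrons.
Δo < P, so pairing is avoided: the ground state is high-spin.
Filling d⁶ accordingly: t₂g⁴ eg².
Orbital CFSE = -0.4Δo = -0.4 × 15900 = -6360 cm⁻¹.
High-spin has no excess pairs, so no pairing correction applies.

-6360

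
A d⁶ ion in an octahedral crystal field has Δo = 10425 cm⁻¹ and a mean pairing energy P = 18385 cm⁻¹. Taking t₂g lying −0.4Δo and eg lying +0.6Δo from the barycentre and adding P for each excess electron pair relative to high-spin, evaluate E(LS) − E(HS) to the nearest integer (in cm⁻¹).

High-spin: t₂g⁴ eg², CFSE = -0.4Δo = -4170 cm⁻¹.
Low-spin t₂g⁶ eg⁰ gives -2.4Δo = -25020 cm⁻¹, but forming 2 extra pairs costs 2P = 36770 cm⁻¹, so E(LS) = -25020 + 36770 = 11750 cm⁻¹.
The difference is 11750 − (-4170) = 15920 cm⁻¹, so high-spin lies lower.

15920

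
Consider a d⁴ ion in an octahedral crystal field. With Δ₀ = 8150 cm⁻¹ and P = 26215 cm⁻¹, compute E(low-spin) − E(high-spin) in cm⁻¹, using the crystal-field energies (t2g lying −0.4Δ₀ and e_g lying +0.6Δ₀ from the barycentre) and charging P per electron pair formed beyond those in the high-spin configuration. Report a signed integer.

In the high-spin limit (t2g^3 e_g^1) the orbital term is -0.6Δ₀ = -4890 cm⁻¹, with no excess pairing.
For low-spin the configuration is t2g^4 e_g^0: orbital energy -1.6 × 8150 = -13040 cm⁻¹, and 1 additional pair relative to high-spin adds 26215 cm⁻¹, giving 13175 cm⁻¹.
E(LS) − E(HS) = 13175 − (-4890) = 18065 cm⁻¹.

18065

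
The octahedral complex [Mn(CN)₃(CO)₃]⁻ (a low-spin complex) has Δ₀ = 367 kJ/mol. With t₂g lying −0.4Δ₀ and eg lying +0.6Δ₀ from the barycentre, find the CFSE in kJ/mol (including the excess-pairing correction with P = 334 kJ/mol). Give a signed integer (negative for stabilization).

-66

Ligand charges: 3×(-1) from CN⁻ and 3×(+0) from CO sum to -3; with overall charge -1, Mn is +2.
Mn sits in group 7; removing 2 electrons leaves Mn²⁺ with 7 − 2 = 5 d electrons.
Electron filling gives t₂g⁵ eg⁰.
CFSE(orbital) = 5×(-0.4Δ₀) + 0×(0.6Δ₀) = -2.0Δ₀; with Δ₀ = 367 kJ/mol that is -734 kJ/mol.
High-spin d⁵ would be t₂g³ eg² with 0 pairs; low-spin has 2, so 2 excess pairs cost +2P = +668 kJ/mol.
Net CFSE = -734 + 668 = -66 kJ/mol.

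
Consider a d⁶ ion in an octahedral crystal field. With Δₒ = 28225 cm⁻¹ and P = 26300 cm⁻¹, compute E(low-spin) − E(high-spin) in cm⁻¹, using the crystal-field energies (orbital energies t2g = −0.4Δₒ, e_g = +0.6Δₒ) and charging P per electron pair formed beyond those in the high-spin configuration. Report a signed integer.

High-spin d⁶ fills as t2g^4 e_g^2 with CFSE 4(−0.4) + 2(+0.6) = -0.4Δₒ = -11290 cm⁻¹.
For low-spin the configuration is t2g^6 e_g^0: orbital energy -2.4 × 28225 = -67740 cm⁻¹, and 2 additional pairs relative to high-spin add 52600 cm⁻¹, giving -15140 cm⁻¹.
E(LS) − E(HS) = -15140 − (-11290) = -3850 cm⁻¹.

-3850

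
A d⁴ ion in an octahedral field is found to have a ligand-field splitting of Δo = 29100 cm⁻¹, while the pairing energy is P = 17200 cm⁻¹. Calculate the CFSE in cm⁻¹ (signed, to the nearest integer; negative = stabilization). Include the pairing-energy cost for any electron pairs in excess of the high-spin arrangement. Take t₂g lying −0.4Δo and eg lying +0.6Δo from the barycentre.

Here Δo > P (29100 > 17200), so the low-spin state is favoured.
Configuration: t₂g⁴ eg⁰.
Orbital CFSE = -1.6Δo = -1.6 × 29100 = -46560 cm⁻¹.
Excess pairs vs high-spin: 1 − 0 = 1; pairing cost = +17200 cm⁻¹.
Net CFSE = -46560 + 17200 = -29360 cm⁻¹.

-29360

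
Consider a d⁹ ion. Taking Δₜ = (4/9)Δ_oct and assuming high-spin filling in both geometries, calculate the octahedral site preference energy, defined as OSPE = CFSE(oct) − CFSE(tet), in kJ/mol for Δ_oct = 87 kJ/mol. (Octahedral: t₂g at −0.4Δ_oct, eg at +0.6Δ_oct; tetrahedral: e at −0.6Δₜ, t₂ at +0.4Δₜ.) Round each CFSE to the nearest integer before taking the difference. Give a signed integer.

Octahedral high-spin t2g^6 e_g^3: CFSE = -0.6 × 87 = -52 kJ/mol.
Tetrahedral e^4 t2^5 gives -0.4Δₜ = -0.4 × (4/9) × 87 = -15 kJ/mol.
Subtracting, OSPE = -52 − (-15) = -37 kJ/mol.

-37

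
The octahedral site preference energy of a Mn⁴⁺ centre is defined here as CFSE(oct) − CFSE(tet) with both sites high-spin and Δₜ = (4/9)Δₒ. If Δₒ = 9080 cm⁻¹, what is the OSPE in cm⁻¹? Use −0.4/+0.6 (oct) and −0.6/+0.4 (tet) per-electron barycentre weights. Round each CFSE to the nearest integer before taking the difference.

Mn is in group 7, so Mn⁴⁺ is d³ (7 − 4 = 3).
Octahedral high-spin t2g^3 e_g^0: CFSE = -1.2 × 9080 = -10896 cm⁻¹.
Tetrahedral e^2 t2^1 gives -0.8Δₜ = -0.8 × (4/9) × 9080 = -3228 cm⁻¹.
OSPE = -10896 − (-3228) = -7668 cm⁻¹.

-7668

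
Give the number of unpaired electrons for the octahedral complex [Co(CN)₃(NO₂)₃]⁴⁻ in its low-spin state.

Ligand charges: 3×(-1) from CN⁻ and 3×(-1) from NO₂⁻ sum to -6; with overall charge -4, Co is +2.
Group 9 minus oxidation state +2 gives a d⁷ configuration for Co²⁺.
Configuration: t₂g⁶ eg¹, giving 1 unpaired electron.

1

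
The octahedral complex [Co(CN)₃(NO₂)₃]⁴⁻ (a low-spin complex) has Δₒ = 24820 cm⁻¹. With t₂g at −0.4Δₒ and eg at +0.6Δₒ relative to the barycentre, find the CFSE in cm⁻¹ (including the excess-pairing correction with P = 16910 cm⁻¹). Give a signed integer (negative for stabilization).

-27766

Ligand charges: 3×(-1) from CN⁻ and 3×(-1) from NO₂⁻ sum to -6; with overall charge -4, Co is +2.
Co²⁺: group 9, so d-count = 9 − 2 = 7.
Configuration: t₂g⁶ eg¹.
CFSE(orbital) = 6×(-0.4Δₒ) + 1×(0.6Δₒ) = -1.8Δₒ; with Δₒ = 24820 cm⁻¹ that is -44676 cm⁻¹.
Pairing penalty: 3 pairs vs 2 in the high-spin reference → 1 extra × P = 16910 cm⁻¹.
Net CFSE = -44676 + 16910 = -27766 cm⁻¹.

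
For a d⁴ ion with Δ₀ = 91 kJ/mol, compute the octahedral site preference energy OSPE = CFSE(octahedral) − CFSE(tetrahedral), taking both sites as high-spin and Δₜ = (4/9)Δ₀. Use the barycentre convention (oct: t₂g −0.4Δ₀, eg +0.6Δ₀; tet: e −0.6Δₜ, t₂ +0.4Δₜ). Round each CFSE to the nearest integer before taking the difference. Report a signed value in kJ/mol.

Octahedral (high-spin): t₂g³ eg¹, CFSE = 3(−0.4) + 1(+0.6) = -0.6Δ₀ = -0.6 × 91 = -55 kJ/mol.
In a tetrahedral site the filling is e² t₂²: CFSE(tet) = -0.4Δₜ = -0.4 × (4/9)(91) = -16 kJ/mol.
OSPE = CFSE(oct) − CFSE(tet) = -55 − (-16) = -39 kJ/mol.

-39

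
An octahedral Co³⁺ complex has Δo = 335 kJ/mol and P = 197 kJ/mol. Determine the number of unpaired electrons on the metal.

0

Group 9 minus oxidation state +3 gives a d⁶ configuration for Co³⁺.
Δo > P, so pairing is preferred: the ground state is low-spin.
Configuration: t₂g⁶ eg⁰.
Unpaired electrons: 0.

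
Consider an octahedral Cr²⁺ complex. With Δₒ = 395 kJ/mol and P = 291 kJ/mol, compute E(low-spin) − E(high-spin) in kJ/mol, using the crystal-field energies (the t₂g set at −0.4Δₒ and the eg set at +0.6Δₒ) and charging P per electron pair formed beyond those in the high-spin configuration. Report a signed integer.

-104

Cr sits in group 6; removing 2 electrons leaves Cr²⁺ with 6 − 2 = 4 d electrons.
In the high-spin limit (t₂g³ eg¹) the orbital term is -0.6Δₒ = -237 kJ/mol, with no excess pairing.
Low-spin t₂g⁴ eg⁰ gives -1.6Δₒ = -632 kJ/mol, but forming 1 extra pair costs 1P = 291 kJ/mol, so E(LS) = -632 + 291 = -341 kJ/mol.
Thus E(LS) − E(HS) = -104 kJ/mol.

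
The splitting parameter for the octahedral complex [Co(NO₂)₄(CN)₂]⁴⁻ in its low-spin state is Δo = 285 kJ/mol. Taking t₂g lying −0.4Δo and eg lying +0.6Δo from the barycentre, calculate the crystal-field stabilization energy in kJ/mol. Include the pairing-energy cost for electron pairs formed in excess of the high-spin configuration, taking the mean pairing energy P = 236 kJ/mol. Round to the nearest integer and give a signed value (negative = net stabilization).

-277

Ligand charges: 4×(-1) from NO₂⁻ and 2×(-1) from CN⁻ sum to -6; with overall charge -4, Co is +2.
Group 9 minus oxidation state +2 gives a d⁷ configuration for Co²⁺.
Configuration: t₂g⁶ eg¹.
The orbital stabilization is -1.8Δo = -1.8 × 285 = -513 kJ/mol.
Pairing penalty: 3 pairs vs 2 in the high-spin reference → 1 extra × P = 236 kJ/mol.
Combining: -513 + 236 = -277 kJ/mol.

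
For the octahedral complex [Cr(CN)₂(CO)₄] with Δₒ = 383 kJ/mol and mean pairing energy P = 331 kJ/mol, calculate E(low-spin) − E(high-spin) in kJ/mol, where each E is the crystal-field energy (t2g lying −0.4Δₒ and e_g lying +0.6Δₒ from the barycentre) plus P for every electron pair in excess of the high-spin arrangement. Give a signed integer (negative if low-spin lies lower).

-52

Ligand charges: 2×(-1) from CN⁻ and 4×(+0) from CO sum to -2; with overall charge +0, Cr is +2.
Cr sits in group 6; removing 2 electrons leaves Cr²⁺ with 6 − 2 = 4 d electrons.
In the high-spin limit (t2g^3 e_g^1) the orbital term is -0.6Δₒ = -230 kJ/mol, with no excess pairing.
Low-spin: t2g^4 e_g^0, orbital CFSE = -1.6Δₒ = -613 kJ/mol; plus 1 excess pair × P = +331 kJ/mol; total -282 kJ/mol.
Thus E(LS) − E(HS) = -52 kJ/mol.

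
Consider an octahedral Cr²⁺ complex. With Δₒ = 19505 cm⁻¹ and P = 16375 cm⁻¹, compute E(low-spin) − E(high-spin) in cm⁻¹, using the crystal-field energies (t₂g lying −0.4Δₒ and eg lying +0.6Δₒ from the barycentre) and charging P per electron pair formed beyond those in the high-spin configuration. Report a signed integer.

Cr²⁺: group 6, so d-count = 6 − 2 = 4.
High-spin: t₂g³ eg¹, CFSE = -0.6Δₒ = -11703 cm⁻¹.
Low-spin t₂g⁴ eg⁰ gives -1.6Δₒ = -31208 cm⁻¹, but forming 1 extra pair costs 1P = 16375 cm⁻¹, so E(LS) = -31208 + 16375 = -14833 cm⁻¹.
The difference is -14833 − (-11703) = -3130 cm⁻¹, so low-spin lies lower.

-3130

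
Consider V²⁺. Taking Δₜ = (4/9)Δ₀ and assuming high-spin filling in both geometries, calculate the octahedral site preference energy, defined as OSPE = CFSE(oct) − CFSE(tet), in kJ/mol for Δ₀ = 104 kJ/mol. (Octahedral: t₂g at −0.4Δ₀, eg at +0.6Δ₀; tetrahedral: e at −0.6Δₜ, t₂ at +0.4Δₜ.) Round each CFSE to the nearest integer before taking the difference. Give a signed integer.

V is in group 5, so V²⁺ is d³ (5 − 2 = 3).
Octahedral (high-spin): t₂g³ eg⁰, CFSE = 3(−0.4) + 0(+0.6) = -1.2Δ₀ = -1.2 × 104 = -125 kJ/mol.
In a tetrahedral site the filling is e² t₂¹: CFSE(tet) = -0.8Δₜ = -0.8 × (4/9)(104) = -37 kJ/mol.
Subtracting, OSPE = -125 − (-37) = -88 kJ/mol.

-88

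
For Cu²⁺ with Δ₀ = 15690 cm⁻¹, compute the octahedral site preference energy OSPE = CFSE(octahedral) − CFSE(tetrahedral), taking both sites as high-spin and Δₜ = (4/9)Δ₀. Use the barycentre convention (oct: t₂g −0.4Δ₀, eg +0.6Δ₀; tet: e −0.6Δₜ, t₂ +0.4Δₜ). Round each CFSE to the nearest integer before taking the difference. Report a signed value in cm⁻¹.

Cu is in group 11, so Cu²⁺ is d⁹ (11 − 2 = 9).
Octahedral high-spin t2g^6 e_g^3: CFSE = -0.6 × 15690 = -9414 cm⁻¹.
Tetrahedral: e^4 t2^5, CFSE = 4(−0.6) + 5(+0.4) = -0.4Δₜ = -0.4 × (4/9) × 15690 = -2789 cm⁻¹.
OSPE = CFSE(oct) − CFSE(tet) = -9414 − (-2789) = -6625 cm⁻¹.

-6625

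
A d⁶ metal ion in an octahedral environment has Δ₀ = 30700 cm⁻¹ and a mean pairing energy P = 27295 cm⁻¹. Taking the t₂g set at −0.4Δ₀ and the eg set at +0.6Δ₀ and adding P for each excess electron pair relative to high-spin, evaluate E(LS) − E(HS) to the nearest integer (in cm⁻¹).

-6810

In the high-spin limit (t₂g⁴ eg²) the orbital term is -0.4Δ₀ = -12280 cm⁻¹, with no excess pairing.
Low-spin: t₂g⁶ eg⁰, orbital CFSE = -2.4Δ₀ = -73680 cm⁻¹; plus 2 excess pairs × P = +54590 cm⁻¹; total -19090 cm⁻¹.
The difference is -19090 − (-12280) = -6810 cm⁻¹, so low-spin lies lower.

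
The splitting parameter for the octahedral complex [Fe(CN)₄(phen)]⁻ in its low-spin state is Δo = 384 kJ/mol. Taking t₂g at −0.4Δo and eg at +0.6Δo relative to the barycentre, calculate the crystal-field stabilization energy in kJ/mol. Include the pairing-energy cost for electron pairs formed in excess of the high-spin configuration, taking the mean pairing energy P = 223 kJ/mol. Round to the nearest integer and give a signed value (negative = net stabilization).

-322

Ligand charges: 4×(-1) from CN⁻ and 1×(+0) from phen sum to -4; with overall charge -1, Fe is +3.
Fe sits in group 8; removing 3 electrons leaves Fe³⁺ with 8 − 3 = 5 d electrons.
Electron filling gives t₂g⁵ eg⁰.
The orbital stabilization is -2.0Δo = -2.0 × 384 = -768 kJ/mol.
High-spin d⁵ would be t₂g³ eg² with 0 pairs; low-spin has 2, so 2 excess pairs cost +2P = +446 kJ/mol.
Overall CFSE = -768 + 446 = -322 kJ/mol.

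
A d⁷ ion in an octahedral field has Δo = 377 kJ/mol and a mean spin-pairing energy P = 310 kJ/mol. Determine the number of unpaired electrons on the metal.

1

Δo > P, so pairing is preferred: the ground state is low-spin.
That gives t₂g⁶ eg¹.
Unpaired electrons: 1.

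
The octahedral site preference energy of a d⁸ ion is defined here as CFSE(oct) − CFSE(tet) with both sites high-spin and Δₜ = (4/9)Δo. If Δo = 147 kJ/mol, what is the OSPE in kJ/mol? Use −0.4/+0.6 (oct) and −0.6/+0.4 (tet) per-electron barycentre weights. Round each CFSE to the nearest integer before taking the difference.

-124

Octahedral high-spin t₂g⁶ eg²: CFSE = -1.2 × 147 = -176 kJ/mol.
Tetrahedral: e⁴ t₂⁴, CFSE = 4(−0.6) + 4(+0.4) = -0.8Δₜ = -0.8 × (4/9) × 147 = -52 kJ/mol.
OSPE = -176 − (-52) = -124 kJ/mol.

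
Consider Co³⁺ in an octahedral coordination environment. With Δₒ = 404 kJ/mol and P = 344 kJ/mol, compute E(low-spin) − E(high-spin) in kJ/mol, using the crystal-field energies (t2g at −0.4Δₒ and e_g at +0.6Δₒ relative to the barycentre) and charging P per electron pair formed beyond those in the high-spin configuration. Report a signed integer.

-120

Co sits in group 9; removing 3 electrons leaves Co³⁺ with 9 − 3 = 6 d electrons.
High-spin: t2g^4 e_g^2, CFSE = -0.4Δₒ = -162 kJ/mol.
Low-spin t2g^6 e_g^0 gives -2.4Δₒ = -970 kJ/mol, but forming 2 extra pairs costs 2P = 688 kJ/mol, so E(LS) = -970 + 688 = -282 kJ/mol.
Thus E(LS) − E(HS) = -120 kJ/mol.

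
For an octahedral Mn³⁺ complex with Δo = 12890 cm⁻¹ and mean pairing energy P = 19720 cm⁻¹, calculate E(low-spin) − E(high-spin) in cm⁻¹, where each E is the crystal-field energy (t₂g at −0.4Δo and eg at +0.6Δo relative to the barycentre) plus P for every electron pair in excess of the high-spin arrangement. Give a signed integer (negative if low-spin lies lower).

6830

Mn sits in group 7; removing 3 electrons leaves Mn³⁺ with 7 − 3 = 4 d electrons.
High-spin: t₂g³ eg¹, CFSE = -0.6Δo = -7734 cm⁻¹.
For low-spin the configuration is t₂g⁴ eg⁰: orbital energy -1.6 × 12890 = -20624 cm⁻¹, and 1 additional pair relative to high-spin adds 19720 cm⁻¹, giving -904 cm⁻¹.
E(LS) − E(HS) = -904 − (-7734) = 6830 cm⁻¹.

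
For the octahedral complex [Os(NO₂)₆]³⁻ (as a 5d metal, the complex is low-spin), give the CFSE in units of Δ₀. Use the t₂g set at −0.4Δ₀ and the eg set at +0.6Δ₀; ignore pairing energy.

-2.0 Δ₀

Each NO₂⁻ contributes -1; 6 × (-1) = -6. With overall charge -3, Os is in the +3 oxidation state.
Group 8 minus oxidation state +3 gives a d⁵ configuration for Os³⁺.
Configuration: t₂g⁵ eg⁰.
CFSE = 5(-0.4Δ₀) + 0(0.6Δ₀) = -2.0Δ₀ + 0.0Δ₀ = -2.0Δ₀.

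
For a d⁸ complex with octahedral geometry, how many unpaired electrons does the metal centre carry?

2

Configuration: t₂g⁶ eg², giving 2 unpaired electrons.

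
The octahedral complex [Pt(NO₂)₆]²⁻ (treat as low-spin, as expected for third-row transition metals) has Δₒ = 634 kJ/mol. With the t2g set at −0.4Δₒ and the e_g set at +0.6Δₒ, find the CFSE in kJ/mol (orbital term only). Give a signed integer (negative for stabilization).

Each NO₂⁻ contributes -1; 6 × (-1) = -6. With overall charge -2, Pt is in the +4 oxidation state.
Pt sits in group 10; removing 4 electrons leaves Pt⁴⁺ with 10 − 4 = 6 d electrons.
The d⁶ electrons fill as t2g^6 e_g^0.
CFSE(orbital) = 6×(-0.4Δₒ) + 0×(0.6Δₒ) = -2.4Δₒ; with Δₒ = 634 kJ/mol that is -1522 kJ/mol.

-1522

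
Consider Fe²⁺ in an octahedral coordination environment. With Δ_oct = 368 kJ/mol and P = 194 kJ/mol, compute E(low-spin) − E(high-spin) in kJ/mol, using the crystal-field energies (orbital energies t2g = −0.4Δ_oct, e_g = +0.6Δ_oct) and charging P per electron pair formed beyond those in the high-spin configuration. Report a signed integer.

-348

Fe²⁺: group 8, so d-count = 8 − 2 = 6.
High-spin: t2g^4 e_g^2, CFSE = -0.4Δ_oct = -147 kJ/mol.
For low-spin the configuration is t2g^6 e_g^0: orbital energy -2.4 × 368 = -883 kJ/mol, and 2 additional pairs relative to high-spin add 388 kJ/mol, giving -495 kJ/mol.
E(LS) − E(HS) = -495 − (-147) = -348 kJ/mol.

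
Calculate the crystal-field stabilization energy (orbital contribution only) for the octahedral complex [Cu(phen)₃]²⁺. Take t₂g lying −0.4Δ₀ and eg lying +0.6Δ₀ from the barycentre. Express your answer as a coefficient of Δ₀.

-0.6 Δ₀

phen is neutral, so the +2 overall charge sits on Cu: oxidation state +2.
Cu sits in group 11; removing 2 electrons leaves Cu²⁺ with 11 − 2 = 9 d electrons.
Configuration: t₂g⁶ eg³.
CFSE = 6(-0.4Δ₀) + 3(0.6Δ₀) = -2.4Δ₀ + 1.8Δ₀ = -0.6Δ₀.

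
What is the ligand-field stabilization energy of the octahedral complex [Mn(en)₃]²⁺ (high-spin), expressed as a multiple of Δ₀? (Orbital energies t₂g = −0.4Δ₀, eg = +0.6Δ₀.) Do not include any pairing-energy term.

en is neutral, so the +2 overall charge sits on Mn: oxidation state +2.
Mn is in group 7, so Mn²⁺ is d⁵ (7 − 2 = 5).
Configuration: t₂g³ eg².
CFSE = 3(-0.4Δ₀) + 2(0.6Δ₀) = -1.2Δ₀ + 1.2Δ₀ = 0.0Δ₀.

0.0 Δ₀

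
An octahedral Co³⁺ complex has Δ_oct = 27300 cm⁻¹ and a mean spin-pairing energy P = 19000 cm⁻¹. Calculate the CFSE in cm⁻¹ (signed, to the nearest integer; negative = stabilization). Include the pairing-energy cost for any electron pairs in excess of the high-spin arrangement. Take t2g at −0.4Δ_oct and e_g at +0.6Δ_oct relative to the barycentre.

-27520

Co is in group 9, so Co³⁺ is d⁶ (9 − 3 = 6).
With Δ_oct > P the complex is low-spin.
That gives t2g^6 e_g^0.
Orbital CFSE = -2.4Δ_oct = -2.4 × 27300 = -65520 cm⁻¹.
Excess pairs vs high-spin: 3 − 1 = 2; pairing cost = +38000 cm⁻¹.
Net CFSE = -65520 + 38000 = -27520 cm⁻¹.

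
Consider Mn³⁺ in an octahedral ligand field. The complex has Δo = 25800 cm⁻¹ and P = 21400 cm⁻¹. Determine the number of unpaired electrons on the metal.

2

Group 7 minus oxidation state +3 gives a d⁴ configuration for Mn³⁺.
Here Δo > P (25800 > 21400), so the low-spin state is favoured.
Filling d⁴ accordingly: t2g^4 e_g^0.
Unpaired electrons: 2.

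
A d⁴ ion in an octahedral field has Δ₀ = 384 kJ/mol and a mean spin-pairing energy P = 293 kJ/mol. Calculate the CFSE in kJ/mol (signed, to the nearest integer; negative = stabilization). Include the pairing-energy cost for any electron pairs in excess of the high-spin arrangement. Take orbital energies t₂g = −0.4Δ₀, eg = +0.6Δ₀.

Here Δ₀ > P (384 > 293), so the low-spin state is favoured.
Configuration: t₂g⁴ eg⁰.
Orbital CFSE = -1.6Δ₀ = -1.6 × 384 = -614 kJ/mol.
Excess pairs vs high-spin: 1 − 0 = 1; pairing cost = +293 kJ/mol.
Net CFSE = -614 + 293 = -321 kJ/mol.

-321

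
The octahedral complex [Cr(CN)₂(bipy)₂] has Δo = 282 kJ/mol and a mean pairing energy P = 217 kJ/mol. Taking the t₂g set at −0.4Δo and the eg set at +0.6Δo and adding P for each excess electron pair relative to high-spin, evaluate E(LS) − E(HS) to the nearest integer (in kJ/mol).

-65

Ligand charges: 2×(-1) from CN⁻ and 2×(+0) from bipy sum to -2; with overall charge +0, Cr is +2.
Cr²⁺: group 6, so d-count = 6 − 2 = 4.
High-spin: t₂g³ eg¹, CFSE = -0.6Δo = -169 kJ/mol.
Low-spin: t₂g⁴ eg⁰, orbital CFSE = -1.6Δo = -451 kJ/mol; plus 1 excess pair × P = +217 kJ/mol; total -234 kJ/mol.
The difference is -234 − (-169) = -65 kJ/mol, so low-spin lies lower.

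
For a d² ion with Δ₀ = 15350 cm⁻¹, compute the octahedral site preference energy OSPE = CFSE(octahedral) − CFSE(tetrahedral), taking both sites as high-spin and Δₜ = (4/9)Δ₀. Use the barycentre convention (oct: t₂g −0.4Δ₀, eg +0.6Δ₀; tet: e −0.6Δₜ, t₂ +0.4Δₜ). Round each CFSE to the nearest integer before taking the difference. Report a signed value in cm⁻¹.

-4093

Octahedral (high-spin): t₂g² eg⁰, CFSE = 2(−0.4) + 0(+0.6) = -0.8Δ₀ = -0.8 × 15350 = -12280 cm⁻¹.
Tetrahedral: e² t₂⁰, CFSE = 2(−0.6) + 0(+0.4) = -1.2Δₜ = -1.2 × (4/9) × 15350 = -8187 cm⁻¹.
Subtracting, OSPE = -12280 − (-8187) = -4093 cm⁻¹.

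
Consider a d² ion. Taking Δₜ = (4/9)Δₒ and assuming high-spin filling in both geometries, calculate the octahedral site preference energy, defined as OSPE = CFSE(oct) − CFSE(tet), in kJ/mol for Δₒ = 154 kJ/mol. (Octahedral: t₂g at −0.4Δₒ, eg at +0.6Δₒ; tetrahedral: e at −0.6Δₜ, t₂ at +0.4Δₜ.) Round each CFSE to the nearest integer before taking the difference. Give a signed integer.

Octahedral high-spin t₂g² eg⁰: CFSE = -0.8 × 154 = -123 kJ/mol.
Tetrahedral e² t₂⁰ gives -1.2Δₜ = -1.2 × (4/9) × 154 = -82 kJ/mol.
OSPE = CFSE(oct) − CFSE(tet) = -123 − (-82) = -41 kJ/mol.

-41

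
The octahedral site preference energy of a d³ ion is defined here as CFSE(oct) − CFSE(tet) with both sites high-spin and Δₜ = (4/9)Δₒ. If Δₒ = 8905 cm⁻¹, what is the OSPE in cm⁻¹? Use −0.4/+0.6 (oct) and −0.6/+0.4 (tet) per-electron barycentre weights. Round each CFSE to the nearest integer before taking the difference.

In an octahedral site d³ (HS) is t2g^3 e_g^0, giving CFSE(oct) = -1.2Δₒ = -10686 cm⁻¹.
Tetrahedral e^2 t2^1 gives -0.8Δₜ = -0.8 × (4/9) × 8905 = -3166 cm⁻¹.
Subtracting, OSPE = -10686 − (-3166) = -7520 cm⁻¹.

-7520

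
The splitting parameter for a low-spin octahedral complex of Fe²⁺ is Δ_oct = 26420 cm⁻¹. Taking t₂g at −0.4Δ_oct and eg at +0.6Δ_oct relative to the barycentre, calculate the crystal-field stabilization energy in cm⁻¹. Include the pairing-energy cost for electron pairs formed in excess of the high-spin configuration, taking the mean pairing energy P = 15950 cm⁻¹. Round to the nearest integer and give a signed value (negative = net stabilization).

-31508

Fe sits in group 8; removing 2 electrons leaves Fe²⁺ with 8 − 2 = 6 d electrons.
Configuration: t₂g⁶ eg⁰.
CFSE(orbital) = 6×(-0.4Δ_oct) + 0×(0.6Δ_oct) = -2.4Δ_oct; with Δ_oct = 26420 cm⁻¹ that is -63408 cm⁻¹.
High-spin d⁶ would be t₂g⁴ eg² with 1 pair; low-spin has 3, so 2 excess pairs cost +2P = +31900 cm⁻¹.
Overall CFSE = -63408 + 31900 = -31508 cm⁻¹.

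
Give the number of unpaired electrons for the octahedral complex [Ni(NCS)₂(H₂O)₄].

2

Ligand charges: 2×(-1) from NCS⁻ and 4×(+0) from H₂O sum to -2; with overall charge +0, Ni is +2.
Ni²⁺: group 10, so d-count = 10 − 2 = 8.
Configuration: t2g^6 e_g^2, giving 2 unpaired electrons.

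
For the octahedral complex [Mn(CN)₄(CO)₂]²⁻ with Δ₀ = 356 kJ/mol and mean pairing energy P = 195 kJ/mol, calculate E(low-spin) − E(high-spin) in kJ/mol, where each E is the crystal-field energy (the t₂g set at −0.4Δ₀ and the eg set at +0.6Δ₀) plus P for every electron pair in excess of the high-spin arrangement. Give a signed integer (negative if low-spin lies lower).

Ligand charges: 4×(-1) from CN⁻ and 2×(+0) from CO sum to -4; with overall charge -2, Mn is +2.
Mn²⁺: group 7, so d-count = 7 − 2 = 5.
High-spin d⁵ fills as t₂g³ eg² with CFSE 3(−0.4) + 2(+0.6) = 0.0Δ₀ = 0 kJ/mol.
Low-spin t₂g⁵ eg⁰ gives -2.0Δ₀ = -712 kJ/mol, but forming 2 extra pairs costs 2P = 390 kJ/mol, so E(LS) = -712 + 390 = -322 kJ/mol.
E(LS) − E(HS) = -322 − (0) = -322 kJ/mol.

-322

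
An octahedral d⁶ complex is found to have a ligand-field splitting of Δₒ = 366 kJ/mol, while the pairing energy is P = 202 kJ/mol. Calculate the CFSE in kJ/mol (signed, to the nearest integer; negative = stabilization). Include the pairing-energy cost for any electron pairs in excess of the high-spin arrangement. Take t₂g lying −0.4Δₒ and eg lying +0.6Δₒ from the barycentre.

With Δₒ > P the complex is low-spin.
That gives t₂g⁶ eg⁰.
Orbital CFSE = -2.4Δₒ = -2.4 × 366 = -878 kJ/mol.
Excess pairs vs high-spin: 3 − 1 = 2; pairing cost = +404 kJ/mol.
Net CFSE = -878 + 404 = -474 kJ/mol.

-474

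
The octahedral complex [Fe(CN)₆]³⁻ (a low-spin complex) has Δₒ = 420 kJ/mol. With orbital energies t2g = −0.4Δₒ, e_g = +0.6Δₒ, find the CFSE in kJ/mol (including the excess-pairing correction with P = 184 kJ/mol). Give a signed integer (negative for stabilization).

Each CN⁻ contributes -1; 6 × (-1) = -6. With overall charge -3, Fe is in the +3 oxidation state.
Fe³⁺: group 8, so d-count = 8 − 3 = 5.
The d⁵ electrons fill as t2g^5 e_g^0.
The orbital stabilization is -2.0Δₒ = -2.0 × 420 = -840 kJ/mol.
High-spin d⁵ would be t2g^3 e_g^2 with 0 pairs; low-spin has 2, so 2 excess pairs cost +2P = +368 kJ/mol.
Net CFSE = -840 + 368 = -472 kJ/mol.

-472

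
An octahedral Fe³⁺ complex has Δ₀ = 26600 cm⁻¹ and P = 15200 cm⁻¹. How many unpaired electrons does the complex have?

Fe is in group 8, so Fe³⁺ is d⁵ (8 − 3 = 5).
With Δ₀ > P the complex is low-spin.
Filling d⁵ accordingly: t₂g⁵ eg⁰.
Unpaired electrons: 1.

1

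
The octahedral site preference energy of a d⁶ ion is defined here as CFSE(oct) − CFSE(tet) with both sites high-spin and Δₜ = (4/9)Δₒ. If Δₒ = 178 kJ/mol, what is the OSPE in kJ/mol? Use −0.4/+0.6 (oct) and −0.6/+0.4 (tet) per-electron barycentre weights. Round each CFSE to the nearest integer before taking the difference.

Octahedral high-spin t₂g⁴ eg²: CFSE = -0.4 × 178 = -71 kJ/mol.
In a tetrahedral site the filling is e³ t₂³: CFSE(tet) = -0.6Δₜ = -0.6 × (4/9)(178) = -47 kJ/mol.
Subtracting, OSPE = -71 − (-47) = -24 kJ/mol.

-24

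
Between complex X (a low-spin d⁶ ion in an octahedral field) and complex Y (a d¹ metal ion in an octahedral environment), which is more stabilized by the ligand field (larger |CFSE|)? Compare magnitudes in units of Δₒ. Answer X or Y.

X: t₂g⁶ eg⁰, CFSE = -2.4Δₒ.
Y: t2g^1 e_g^0, CFSE = -0.4Δₒ.
So X has the larger |CFSE|.

X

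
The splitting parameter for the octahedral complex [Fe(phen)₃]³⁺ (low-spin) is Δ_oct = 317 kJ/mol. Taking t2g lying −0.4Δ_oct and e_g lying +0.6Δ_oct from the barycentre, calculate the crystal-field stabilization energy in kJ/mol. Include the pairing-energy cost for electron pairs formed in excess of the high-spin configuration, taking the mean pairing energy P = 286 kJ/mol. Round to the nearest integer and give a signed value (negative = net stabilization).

phen is neutral, so the +3 overall charge sits on Fe: oxidation state +3.
Fe sits in group 8; removing 3 electrons leaves Fe³⁺ with 8 − 3 = 5 d electrons.
The d⁵ electrons fill as t2g^5 e_g^0.
CFSE(orbital) = 5×(-0.4Δ_oct) + 0×(0.6Δ_oct) = -2.0Δ_oct; with Δ_oct = 317 kJ/mol that is -634 kJ/mol.
Pairing penalty: 2 pairs vs 0 in the high-spin reference → 2 extra × P = 572 kJ/mol.
Overall CFSE = -634 + 572 = -62 kJ/mol.

-62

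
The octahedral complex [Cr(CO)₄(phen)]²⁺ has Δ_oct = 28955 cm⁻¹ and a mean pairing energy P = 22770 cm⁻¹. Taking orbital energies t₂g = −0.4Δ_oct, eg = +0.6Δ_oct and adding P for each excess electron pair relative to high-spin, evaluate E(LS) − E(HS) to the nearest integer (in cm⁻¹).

Ligand charges: 4×(+0) from CO and 1×(+0) from phen sum to +0; with overall charge +2, Cr is +2.
Cr sits in group 6; removing 2 electrons leaves Cr²⁺ with 6 − 2 = 4 d electrons.
In the high-spin limit (t₂g³ eg¹) the orbital term is -0.6Δ_oct = -17373 cm⁻¹, with no excess pairing.
Low-spin: t₂g⁴ eg⁰, orbital CFSE = -1.6Δ_oct = -46328 cm⁻¹; plus 1 excess pair × P = +22770 cm⁻¹; total -23558 cm⁻¹.
The difference is -23558 − (-17373) = -6185 cm⁻¹, so low-spin lies lower.

-6185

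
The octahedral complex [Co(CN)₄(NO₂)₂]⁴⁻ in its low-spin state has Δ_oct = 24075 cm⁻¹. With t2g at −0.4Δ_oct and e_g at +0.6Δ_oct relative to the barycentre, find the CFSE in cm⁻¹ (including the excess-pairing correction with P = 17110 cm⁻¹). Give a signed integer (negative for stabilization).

-26225

Ligand charges: 4×(-1) from CN⁻ and 2×(-1) from NO₂⁻ sum to -6; with overall charge -4, Co is +2.
Group 9 minus oxidation state +2 gives a d⁷ configuration for Co²⁺.
Electron filling gives t2g^6 e_g^1.
Orbital CFSE = 6(-0.4) + 1(0.6) = -1.8Δ_oct = -1.8 × 24075 = -43335 cm⁻¹.
Relative to high-spin t2g^5 e_g^2 (2 paired), the low-spin configuration has 1 additional pair, contributing +1 × 17110 = +17110 cm⁻¹.
Overall CFSE = -43335 + 17110 = -26225 cm⁻¹.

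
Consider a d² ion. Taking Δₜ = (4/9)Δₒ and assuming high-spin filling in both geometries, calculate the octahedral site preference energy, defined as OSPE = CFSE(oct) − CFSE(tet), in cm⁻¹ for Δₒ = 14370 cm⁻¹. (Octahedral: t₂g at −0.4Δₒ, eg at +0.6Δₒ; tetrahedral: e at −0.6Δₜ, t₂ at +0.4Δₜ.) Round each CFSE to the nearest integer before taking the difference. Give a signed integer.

-3832

Octahedral high-spin t₂g² eg⁰: CFSE = -0.8 × 14370 = -11496 cm⁻¹.
Tetrahedral e² t₂⁰ gives -1.2Δₜ = -1.2 × (4/9) × 14370 = -7664 cm⁻¹.
OSPE = -11496 − (-7664) = -3832 cm⁻¹.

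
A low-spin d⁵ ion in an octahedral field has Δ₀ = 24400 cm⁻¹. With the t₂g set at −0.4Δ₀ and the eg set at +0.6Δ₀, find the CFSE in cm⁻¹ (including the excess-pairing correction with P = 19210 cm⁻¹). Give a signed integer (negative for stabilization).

Configuration: t₂g⁵ eg⁰.
Orbital CFSE = 5(-0.4) + 0(0.6) = -2.0Δ₀ = -2.0 × 24400 = -48800 cm⁻¹.
High-spin d⁵ would be t₂g³ eg² with 0 pairs; low-spin has 2, so 2 excess pairs cost +2P = +38420 cm⁻¹.
Overall CFSE = -48800 + 38420 = -10380 cm⁻¹.

-10380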